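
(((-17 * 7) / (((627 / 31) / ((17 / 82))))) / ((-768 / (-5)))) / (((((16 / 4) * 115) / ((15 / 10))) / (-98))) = 0.00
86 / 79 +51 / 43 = 7727 / 3397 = 2.27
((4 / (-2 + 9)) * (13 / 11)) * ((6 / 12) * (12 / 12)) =26 / 77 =0.34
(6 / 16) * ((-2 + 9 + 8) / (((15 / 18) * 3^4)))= 1 / 12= 0.08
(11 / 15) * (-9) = -33 / 5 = -6.60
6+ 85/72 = 517/72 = 7.18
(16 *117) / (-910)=-72 / 35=-2.06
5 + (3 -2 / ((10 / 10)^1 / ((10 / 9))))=52 / 9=5.78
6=6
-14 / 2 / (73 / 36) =-252 / 73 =-3.45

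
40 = 40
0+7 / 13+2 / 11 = 0.72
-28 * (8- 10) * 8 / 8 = 56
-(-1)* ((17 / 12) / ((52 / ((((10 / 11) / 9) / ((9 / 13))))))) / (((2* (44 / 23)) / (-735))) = -478975 / 627264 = -0.76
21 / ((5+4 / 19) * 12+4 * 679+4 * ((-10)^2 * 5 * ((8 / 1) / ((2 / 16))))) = 0.00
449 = 449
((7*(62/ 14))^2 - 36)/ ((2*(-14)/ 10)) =-4625/ 14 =-330.36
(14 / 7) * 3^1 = 6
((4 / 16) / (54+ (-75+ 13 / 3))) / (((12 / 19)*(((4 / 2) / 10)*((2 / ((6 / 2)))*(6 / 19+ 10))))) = -1083 / 62720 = -0.02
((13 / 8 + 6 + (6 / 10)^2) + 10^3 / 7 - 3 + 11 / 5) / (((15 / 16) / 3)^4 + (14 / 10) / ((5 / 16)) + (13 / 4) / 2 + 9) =1720803328 / 173345599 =9.93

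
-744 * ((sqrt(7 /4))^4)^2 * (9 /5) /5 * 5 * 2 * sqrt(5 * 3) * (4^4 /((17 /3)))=-4395270.00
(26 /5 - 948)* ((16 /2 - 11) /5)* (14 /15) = 65996 /125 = 527.97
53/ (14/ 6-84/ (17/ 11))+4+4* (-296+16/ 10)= -15581319/ 13265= -1174.62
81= 81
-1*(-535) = 535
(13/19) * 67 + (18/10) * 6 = 5381/95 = 56.64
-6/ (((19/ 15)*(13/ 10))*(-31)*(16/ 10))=1125/ 15314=0.07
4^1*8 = 32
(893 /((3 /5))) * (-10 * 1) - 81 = -44893 /3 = -14964.33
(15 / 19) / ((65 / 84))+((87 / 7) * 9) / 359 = 826677 / 620711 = 1.33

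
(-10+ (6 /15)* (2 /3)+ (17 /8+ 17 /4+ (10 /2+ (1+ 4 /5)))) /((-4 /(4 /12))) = -0.29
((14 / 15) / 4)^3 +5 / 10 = 13843 / 27000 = 0.51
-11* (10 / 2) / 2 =-55 / 2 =-27.50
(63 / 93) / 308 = 3 / 1364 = 0.00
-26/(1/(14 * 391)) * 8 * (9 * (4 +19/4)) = -89664120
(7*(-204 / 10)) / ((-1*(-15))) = -238 / 25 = -9.52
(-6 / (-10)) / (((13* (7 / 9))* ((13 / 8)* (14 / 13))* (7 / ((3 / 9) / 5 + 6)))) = 36 / 1225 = 0.03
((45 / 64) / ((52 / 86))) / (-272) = -0.00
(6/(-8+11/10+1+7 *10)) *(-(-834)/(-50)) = -5004/3205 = -1.56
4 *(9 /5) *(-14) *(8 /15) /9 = -448 /75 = -5.97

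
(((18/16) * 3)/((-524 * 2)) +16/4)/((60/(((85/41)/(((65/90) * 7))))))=244137/8937344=0.03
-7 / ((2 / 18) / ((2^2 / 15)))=-84 / 5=-16.80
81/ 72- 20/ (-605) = 1121/ 968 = 1.16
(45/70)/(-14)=-9/196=-0.05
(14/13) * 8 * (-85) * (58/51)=-832.82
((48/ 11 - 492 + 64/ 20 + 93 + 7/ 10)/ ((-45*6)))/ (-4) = -14327/ 39600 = -0.36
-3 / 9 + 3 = 8 / 3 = 2.67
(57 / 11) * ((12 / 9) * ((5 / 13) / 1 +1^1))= 1368 / 143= 9.57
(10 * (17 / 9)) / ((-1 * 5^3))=-34 / 225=-0.15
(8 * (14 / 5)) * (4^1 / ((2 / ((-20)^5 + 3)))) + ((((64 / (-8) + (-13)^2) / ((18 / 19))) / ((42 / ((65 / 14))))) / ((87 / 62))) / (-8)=-377162607612503 / 2630880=-143359867.27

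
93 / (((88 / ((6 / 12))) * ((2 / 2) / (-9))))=-837 / 176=-4.76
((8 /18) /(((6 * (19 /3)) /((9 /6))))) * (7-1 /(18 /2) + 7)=0.24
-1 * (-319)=319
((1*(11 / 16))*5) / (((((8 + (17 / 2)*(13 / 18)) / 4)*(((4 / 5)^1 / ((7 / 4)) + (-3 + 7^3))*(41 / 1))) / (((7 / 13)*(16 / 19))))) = 53900 / 1706186833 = 0.00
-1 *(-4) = 4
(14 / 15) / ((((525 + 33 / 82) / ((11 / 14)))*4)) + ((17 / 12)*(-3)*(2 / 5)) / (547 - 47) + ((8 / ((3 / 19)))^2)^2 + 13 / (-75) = 12776378578997401 / 1938735000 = 6590059.28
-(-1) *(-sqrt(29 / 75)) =-sqrt(87) / 15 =-0.62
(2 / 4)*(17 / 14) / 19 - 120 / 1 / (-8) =7997 / 532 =15.03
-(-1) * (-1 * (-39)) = 39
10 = 10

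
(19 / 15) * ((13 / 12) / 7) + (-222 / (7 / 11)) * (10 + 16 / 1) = -9070.09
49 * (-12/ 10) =-294/ 5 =-58.80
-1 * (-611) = 611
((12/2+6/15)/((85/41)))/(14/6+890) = 3936/1137725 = 0.00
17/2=8.50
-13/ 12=-1.08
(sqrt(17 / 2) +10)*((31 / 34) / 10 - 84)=-1083.72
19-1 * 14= 5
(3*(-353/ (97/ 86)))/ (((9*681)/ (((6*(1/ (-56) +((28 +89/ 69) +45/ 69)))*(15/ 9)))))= -8775511165/ 191433186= -45.84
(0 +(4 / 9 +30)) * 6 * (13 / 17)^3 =1203956 / 14739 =81.69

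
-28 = -28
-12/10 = -6/5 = -1.20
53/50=1.06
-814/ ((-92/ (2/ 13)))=407/ 299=1.36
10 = 10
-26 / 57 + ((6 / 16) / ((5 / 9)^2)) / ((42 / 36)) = 23353 / 39900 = 0.59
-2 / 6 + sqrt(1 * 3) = -1 / 3 + sqrt(3) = 1.40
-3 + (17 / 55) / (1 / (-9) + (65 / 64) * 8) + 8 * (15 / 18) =352757 / 95205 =3.71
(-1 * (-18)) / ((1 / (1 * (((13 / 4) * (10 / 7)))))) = 585 / 7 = 83.57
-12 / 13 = -0.92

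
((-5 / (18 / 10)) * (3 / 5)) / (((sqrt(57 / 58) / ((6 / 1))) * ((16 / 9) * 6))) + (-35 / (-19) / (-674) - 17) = -217737 / 12806 - 5 * sqrt(3306) / 304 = -17.95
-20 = -20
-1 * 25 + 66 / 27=-203 / 9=-22.56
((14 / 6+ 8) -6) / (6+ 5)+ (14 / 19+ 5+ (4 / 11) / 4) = 3901 / 627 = 6.22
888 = 888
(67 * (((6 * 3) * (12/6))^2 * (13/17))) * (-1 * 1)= -1128816/17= -66400.94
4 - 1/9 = 35/9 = 3.89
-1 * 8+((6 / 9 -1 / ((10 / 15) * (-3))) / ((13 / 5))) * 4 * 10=388 / 39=9.95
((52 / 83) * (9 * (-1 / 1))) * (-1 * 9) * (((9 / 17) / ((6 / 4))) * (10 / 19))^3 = 909792000 / 2796956161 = 0.33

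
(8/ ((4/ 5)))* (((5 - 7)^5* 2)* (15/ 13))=-9600/ 13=-738.46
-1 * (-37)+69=106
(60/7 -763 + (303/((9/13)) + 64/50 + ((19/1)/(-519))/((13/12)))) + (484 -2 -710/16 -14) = 108.11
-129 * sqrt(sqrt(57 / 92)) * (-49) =6321 * sqrt(2) * 23^(3 / 4) * 57^(1 / 4) / 46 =5607.99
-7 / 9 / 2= -7 / 18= -0.39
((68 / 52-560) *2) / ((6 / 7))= -16947 / 13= -1303.62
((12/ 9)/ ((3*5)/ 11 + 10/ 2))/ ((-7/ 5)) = -22/ 147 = -0.15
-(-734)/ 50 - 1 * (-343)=8942/ 25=357.68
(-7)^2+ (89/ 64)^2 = 208625/ 4096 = 50.93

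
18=18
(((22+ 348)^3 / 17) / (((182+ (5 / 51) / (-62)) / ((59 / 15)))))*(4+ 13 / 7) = 1519367126800 / 4028353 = 377168.32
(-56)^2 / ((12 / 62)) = 48608 / 3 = 16202.67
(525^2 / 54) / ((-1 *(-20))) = 6125 / 24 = 255.21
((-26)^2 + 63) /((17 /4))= 2956 /17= 173.88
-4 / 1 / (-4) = 1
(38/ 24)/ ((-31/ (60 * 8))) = -760/ 31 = -24.52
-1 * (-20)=20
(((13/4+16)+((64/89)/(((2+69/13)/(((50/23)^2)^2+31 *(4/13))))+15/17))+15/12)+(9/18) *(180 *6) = 45413212104969/80445892270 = 564.52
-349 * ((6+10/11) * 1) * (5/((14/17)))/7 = -1127270/539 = -2091.41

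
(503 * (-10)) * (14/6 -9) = 100600/3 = 33533.33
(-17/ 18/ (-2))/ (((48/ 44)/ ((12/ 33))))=17/ 108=0.16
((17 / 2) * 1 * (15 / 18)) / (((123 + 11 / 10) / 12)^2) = 6000 / 90593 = 0.07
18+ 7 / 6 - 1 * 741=-4331 / 6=-721.83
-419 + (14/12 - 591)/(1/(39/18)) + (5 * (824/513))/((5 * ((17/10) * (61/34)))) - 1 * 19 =-214725755/125172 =-1715.45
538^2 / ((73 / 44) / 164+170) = 2088627904 / 1226793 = 1702.51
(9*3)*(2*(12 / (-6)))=-108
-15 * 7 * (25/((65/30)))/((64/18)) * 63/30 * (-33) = 9823275/416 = 23613.64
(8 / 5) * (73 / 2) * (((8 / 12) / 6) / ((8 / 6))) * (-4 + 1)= -73 / 5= -14.60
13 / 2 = 6.50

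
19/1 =19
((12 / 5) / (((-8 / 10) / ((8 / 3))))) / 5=-8 / 5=-1.60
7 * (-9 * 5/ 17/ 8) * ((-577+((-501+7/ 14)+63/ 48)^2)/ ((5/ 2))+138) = -4015164951/ 17408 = -230650.56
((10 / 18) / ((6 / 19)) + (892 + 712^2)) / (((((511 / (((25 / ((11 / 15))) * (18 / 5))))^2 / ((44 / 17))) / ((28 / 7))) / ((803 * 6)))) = 88851294360000 / 60809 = 1461153683.83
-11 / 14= -0.79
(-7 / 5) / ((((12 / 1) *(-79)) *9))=7 / 42660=0.00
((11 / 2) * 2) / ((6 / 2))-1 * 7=-10 / 3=-3.33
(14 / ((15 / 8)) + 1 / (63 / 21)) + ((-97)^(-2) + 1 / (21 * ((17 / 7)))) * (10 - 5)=18951001 / 2399295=7.90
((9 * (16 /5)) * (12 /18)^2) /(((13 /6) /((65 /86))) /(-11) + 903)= 264 /18619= 0.01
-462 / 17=-27.18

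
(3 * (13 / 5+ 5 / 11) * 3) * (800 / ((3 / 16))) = 1290240 / 11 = 117294.55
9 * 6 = 54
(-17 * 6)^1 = -102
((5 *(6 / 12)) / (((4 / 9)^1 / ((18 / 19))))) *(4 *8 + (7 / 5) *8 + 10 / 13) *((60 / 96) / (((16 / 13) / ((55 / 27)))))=1178925 / 4864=242.38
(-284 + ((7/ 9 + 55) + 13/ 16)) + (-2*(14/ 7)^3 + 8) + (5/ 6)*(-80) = -43499/ 144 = -302.08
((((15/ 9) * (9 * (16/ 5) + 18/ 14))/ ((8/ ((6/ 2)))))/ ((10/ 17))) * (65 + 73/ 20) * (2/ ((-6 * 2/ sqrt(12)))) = -8192691 * sqrt(3)/ 11200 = -1266.98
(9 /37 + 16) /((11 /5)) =3005 /407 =7.38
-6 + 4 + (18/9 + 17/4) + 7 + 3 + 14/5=341/20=17.05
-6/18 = -0.33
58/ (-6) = -29/ 3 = -9.67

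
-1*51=-51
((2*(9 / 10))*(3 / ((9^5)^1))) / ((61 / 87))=29 / 222345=0.00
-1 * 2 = -2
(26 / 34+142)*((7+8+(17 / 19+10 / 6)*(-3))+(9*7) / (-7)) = -77664 / 323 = -240.45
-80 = -80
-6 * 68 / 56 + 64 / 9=-11 / 63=-0.17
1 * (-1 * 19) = -19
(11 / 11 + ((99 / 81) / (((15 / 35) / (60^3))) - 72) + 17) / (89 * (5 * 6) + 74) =307973 / 1372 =224.47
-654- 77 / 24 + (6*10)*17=362.79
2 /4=1 /2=0.50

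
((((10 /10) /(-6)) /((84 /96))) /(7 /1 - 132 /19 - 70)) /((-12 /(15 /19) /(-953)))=4765 /27909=0.17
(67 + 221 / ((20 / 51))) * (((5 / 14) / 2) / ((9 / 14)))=12611 / 72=175.15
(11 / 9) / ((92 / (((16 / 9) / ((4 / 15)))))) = 55 / 621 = 0.09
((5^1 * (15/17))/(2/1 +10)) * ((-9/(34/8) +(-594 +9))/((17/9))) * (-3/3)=2245725/19652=114.27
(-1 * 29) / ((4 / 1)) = -29 / 4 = -7.25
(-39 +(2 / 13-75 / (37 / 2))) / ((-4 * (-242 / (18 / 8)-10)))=-185715 / 2035592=-0.09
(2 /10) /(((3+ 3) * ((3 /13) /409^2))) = 2174653 /90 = 24162.81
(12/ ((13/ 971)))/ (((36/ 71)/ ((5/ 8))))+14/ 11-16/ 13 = 3791899/ 3432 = 1104.87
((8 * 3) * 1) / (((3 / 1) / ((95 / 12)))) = 190 / 3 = 63.33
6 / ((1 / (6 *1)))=36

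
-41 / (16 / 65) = -2665 / 16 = -166.56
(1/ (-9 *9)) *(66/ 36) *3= -11/ 162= -0.07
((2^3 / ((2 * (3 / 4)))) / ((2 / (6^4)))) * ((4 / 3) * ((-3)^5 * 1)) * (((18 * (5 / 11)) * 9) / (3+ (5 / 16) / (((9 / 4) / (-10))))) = -16325867520 / 319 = -51178268.09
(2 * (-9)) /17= -18 /17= -1.06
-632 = -632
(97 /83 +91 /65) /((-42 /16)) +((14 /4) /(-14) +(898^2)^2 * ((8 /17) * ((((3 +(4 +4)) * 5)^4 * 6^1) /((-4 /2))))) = -4978456641723076143128059 /592620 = -8400757047894225883.58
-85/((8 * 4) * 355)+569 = 1292751/2272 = 568.99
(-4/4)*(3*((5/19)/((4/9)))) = -135/76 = -1.78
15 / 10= 1.50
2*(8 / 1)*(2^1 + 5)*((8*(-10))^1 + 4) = -8512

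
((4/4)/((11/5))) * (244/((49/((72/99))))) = 9760/5929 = 1.65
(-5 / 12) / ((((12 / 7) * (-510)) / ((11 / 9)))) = 77 / 132192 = 0.00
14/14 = 1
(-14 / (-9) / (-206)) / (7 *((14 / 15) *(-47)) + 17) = 35 / 1344459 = 0.00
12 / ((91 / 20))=240 / 91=2.64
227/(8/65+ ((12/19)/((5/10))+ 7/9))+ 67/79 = 200936846/1900187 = 105.75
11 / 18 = 0.61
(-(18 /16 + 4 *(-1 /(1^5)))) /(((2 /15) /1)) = 21.56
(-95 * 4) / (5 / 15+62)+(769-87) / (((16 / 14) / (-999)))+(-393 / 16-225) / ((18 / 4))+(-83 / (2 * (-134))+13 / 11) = -596213.31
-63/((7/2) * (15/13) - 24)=546/173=3.16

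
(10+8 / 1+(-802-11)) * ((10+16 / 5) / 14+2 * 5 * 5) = -283497 / 7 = -40499.57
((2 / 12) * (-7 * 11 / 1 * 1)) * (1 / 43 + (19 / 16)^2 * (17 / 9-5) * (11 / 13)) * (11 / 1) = 1006052201 / 1931904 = 520.76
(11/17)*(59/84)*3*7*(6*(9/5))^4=1379620836/10625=129846.67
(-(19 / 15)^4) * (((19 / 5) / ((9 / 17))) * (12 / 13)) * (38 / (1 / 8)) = -51185918528 / 9871875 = -5185.02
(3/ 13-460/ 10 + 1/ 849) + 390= 3799288/ 11037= 344.23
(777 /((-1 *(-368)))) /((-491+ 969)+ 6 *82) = 777 /356960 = 0.00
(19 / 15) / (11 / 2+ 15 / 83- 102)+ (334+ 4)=81061076 / 239835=337.99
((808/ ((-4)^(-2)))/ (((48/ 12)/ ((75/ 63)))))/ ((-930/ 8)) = -64640/ 1953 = -33.10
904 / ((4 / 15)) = 3390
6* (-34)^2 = 6936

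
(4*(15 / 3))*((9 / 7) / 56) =45 / 98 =0.46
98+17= 115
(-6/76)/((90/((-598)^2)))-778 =-311131/285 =-1091.69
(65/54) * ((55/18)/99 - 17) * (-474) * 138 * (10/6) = 1623353225/729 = 2226821.98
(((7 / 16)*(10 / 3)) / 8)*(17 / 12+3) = 1855 / 2304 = 0.81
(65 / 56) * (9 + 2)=715 / 56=12.77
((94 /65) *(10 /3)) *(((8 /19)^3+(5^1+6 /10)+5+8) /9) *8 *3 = 963232288 /4012515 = 240.06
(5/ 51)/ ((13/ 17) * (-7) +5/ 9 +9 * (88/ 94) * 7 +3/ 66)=15510/ 8578787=0.00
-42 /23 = -1.83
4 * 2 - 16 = -8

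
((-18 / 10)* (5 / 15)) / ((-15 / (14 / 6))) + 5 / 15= 32 / 75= 0.43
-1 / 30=-0.03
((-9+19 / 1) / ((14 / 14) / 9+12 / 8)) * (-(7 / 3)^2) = -980 / 29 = -33.79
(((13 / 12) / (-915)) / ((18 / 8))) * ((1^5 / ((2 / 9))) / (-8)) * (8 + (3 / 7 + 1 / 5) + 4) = 2873 / 768600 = 0.00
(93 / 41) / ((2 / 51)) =4743 / 82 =57.84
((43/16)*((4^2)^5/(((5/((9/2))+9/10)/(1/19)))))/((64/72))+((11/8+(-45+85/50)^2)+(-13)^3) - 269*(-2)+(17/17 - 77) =57162634067/687800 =83109.38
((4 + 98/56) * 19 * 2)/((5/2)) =437/5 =87.40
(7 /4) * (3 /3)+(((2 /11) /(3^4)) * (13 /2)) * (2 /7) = 43763 /24948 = 1.75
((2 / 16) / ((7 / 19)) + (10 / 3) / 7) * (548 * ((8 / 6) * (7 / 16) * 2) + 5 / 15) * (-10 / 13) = -1314515 / 3276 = -401.26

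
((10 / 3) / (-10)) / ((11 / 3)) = -0.09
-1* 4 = -4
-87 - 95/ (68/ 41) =-9811/ 68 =-144.28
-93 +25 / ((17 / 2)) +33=-970 / 17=-57.06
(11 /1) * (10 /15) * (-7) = -154 /3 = -51.33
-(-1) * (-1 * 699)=-699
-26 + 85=59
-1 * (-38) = 38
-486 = -486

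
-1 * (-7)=7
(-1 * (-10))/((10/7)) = 7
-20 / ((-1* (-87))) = -20 / 87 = -0.23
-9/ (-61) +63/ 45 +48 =15112/ 305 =49.55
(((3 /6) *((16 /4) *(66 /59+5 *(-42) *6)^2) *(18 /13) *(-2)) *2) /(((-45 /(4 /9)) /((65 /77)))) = 39229348096 /268037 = 146357.96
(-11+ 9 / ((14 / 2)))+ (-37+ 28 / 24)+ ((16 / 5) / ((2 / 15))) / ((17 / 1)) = -31513 / 714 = -44.14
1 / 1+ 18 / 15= 11 / 5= 2.20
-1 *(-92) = 92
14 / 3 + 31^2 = 2897 / 3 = 965.67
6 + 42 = 48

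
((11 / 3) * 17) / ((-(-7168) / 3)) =187 / 7168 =0.03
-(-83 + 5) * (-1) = -78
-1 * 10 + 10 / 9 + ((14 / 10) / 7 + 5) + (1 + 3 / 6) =-197 / 90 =-2.19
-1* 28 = -28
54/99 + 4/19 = 158/209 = 0.76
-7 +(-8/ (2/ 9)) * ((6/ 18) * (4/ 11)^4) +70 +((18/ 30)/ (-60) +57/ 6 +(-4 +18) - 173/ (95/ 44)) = 171187531/ 27817900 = 6.15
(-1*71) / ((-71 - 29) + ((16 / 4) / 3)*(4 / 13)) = 2769 / 3884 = 0.71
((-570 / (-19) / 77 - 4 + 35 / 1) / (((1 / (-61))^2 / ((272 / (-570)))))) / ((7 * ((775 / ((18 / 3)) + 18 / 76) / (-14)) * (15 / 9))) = 458676507 / 887425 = 516.86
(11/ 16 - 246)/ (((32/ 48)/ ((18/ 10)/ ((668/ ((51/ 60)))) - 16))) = 503332737/ 85504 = 5886.66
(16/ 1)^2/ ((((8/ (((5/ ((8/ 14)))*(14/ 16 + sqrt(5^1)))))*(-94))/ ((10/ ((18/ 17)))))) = -87.52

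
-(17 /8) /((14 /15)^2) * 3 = -7.32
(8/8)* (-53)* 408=-21624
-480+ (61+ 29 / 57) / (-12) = -165913 / 342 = -485.13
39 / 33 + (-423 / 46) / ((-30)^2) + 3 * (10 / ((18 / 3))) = 312283 / 50600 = 6.17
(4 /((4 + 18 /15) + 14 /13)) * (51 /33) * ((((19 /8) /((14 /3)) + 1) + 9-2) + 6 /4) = 9.86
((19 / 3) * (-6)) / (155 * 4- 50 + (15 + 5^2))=-19 / 305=-0.06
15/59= 0.25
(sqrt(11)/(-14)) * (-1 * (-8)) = -4 * sqrt(11)/7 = -1.90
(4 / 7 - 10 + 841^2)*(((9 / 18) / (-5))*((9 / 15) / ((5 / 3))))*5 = -44558109 / 350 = -127308.88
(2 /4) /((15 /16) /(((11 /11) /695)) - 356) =8 /4729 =0.00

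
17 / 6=2.83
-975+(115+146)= -714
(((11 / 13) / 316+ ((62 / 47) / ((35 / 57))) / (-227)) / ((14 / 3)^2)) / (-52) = 93690963 / 15634414053440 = 0.00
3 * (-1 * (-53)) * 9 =1431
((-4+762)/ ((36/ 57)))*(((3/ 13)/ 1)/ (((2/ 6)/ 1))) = 21603/ 26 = 830.88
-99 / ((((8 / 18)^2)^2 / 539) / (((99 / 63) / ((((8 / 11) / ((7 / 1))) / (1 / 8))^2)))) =-3261895871157 / 1048576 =-3110786.32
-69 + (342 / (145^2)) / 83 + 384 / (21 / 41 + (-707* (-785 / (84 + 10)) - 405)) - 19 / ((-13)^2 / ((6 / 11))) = -4743945500134427403 / 68761497778763075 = -68.99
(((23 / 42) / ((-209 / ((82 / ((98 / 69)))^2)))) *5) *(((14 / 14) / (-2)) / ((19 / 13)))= 3988281765 / 266962388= 14.94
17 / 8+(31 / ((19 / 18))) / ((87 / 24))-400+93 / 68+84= -22810947 / 74936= -304.41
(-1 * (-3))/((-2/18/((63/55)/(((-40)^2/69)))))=-117369/88000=-1.33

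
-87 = -87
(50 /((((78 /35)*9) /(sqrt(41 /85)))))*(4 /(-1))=-700*sqrt(3485) /5967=-6.93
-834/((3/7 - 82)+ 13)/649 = 973/51920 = 0.02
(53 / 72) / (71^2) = 53 / 362952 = 0.00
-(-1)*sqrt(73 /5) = sqrt(365) /5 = 3.82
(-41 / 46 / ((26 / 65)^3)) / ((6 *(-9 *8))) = 5125 / 158976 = 0.03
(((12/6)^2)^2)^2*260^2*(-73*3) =-3789926400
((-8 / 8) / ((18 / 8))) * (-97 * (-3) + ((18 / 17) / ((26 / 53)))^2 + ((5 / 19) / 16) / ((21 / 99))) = -10245644015 / 77950236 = -131.44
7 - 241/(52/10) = -1023/26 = -39.35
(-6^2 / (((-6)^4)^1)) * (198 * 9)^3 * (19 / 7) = -2986580322 / 7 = -426654331.71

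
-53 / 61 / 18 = -0.05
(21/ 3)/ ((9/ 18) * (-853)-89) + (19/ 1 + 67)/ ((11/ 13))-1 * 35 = 66.62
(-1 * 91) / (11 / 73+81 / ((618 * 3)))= -468.17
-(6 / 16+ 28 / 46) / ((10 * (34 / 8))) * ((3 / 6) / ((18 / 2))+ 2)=-6697 / 140760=-0.05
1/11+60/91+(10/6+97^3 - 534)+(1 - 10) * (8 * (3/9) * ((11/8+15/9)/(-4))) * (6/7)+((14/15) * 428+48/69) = 630294147727/690690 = 912557.22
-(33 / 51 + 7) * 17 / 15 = -26 / 3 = -8.67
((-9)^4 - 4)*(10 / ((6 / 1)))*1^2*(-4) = -131140 / 3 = -43713.33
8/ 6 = 4/ 3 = 1.33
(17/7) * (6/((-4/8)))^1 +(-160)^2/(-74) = -97148/259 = -375.09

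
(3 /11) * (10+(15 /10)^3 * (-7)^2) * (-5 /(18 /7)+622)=15658883 /528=29656.98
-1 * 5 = -5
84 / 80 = 21 / 20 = 1.05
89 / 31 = 2.87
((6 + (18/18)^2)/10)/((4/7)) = 49/40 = 1.22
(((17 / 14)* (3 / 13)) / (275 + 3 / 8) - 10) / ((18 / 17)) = -17038471 / 1804257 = -9.44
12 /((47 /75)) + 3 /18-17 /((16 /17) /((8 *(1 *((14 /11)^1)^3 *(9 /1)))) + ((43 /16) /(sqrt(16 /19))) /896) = -5588278939783362541 /1538571475296930 + 2356027646386176 *sqrt(19) /5455927217365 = -1749.82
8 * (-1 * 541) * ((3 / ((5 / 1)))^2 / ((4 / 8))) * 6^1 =-467424 / 25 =-18696.96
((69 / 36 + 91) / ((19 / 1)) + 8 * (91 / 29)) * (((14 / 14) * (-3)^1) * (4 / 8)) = -198319 / 4408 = -44.99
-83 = -83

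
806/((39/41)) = 2542/3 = 847.33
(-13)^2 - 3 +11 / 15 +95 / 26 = 66451 / 390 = 170.39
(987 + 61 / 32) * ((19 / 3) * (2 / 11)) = 601255 / 528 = 1138.74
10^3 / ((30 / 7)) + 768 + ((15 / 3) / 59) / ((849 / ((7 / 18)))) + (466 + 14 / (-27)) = 440845337 / 300546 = 1466.81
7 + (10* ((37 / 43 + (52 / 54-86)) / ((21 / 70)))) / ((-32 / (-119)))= -10427.39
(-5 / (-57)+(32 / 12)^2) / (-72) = -1231 / 12312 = -0.10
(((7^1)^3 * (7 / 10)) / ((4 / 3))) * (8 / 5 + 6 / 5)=50421 / 100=504.21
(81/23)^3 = 531441/12167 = 43.68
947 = 947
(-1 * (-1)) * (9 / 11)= 0.82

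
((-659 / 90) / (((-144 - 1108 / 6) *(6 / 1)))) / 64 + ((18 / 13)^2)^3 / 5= 77270246665787 / 54826371924480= 1.41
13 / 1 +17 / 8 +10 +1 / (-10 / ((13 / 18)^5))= 474382667 / 18895680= 25.11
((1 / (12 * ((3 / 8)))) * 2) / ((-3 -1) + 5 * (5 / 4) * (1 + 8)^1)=16 / 1881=0.01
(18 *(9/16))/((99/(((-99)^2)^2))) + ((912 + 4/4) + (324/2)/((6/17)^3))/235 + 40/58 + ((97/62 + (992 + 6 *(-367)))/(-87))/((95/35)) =946442281843561/96336840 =9824302.75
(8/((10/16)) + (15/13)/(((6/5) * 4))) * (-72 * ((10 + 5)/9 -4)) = 142401/65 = 2190.78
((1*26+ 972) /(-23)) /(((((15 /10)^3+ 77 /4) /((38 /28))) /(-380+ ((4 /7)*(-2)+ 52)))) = 174753792 /203987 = 856.69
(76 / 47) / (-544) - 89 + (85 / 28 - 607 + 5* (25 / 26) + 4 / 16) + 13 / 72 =-900073595 / 1308762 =-687.73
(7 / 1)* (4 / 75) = 28 / 75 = 0.37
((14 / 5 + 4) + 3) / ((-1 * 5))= -49 / 25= -1.96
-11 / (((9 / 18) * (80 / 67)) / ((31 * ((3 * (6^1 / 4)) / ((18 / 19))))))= -434093 / 160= -2713.08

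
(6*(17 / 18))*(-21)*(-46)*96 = 525504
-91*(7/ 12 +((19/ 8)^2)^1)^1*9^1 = -326235/ 64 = -5097.42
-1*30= -30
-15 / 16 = -0.94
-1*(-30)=30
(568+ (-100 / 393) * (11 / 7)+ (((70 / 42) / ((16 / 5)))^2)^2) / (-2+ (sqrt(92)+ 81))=218303236533659 / 29932209635328 - 2763332108021 * sqrt(23) / 14966104817664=6.41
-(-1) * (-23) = -23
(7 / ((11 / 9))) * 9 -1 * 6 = 501 / 11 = 45.55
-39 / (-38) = 39 / 38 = 1.03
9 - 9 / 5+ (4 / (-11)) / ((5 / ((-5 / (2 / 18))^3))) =364896 / 55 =6634.47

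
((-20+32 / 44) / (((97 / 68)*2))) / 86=-3604 / 45881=-0.08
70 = 70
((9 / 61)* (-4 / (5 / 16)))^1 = -576 / 305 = -1.89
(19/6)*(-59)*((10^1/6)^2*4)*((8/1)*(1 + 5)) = -896800/9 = -99644.44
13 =13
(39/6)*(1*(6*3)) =117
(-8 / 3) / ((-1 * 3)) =8 / 9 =0.89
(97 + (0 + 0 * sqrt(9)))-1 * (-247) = 344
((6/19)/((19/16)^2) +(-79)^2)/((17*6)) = 42808555/699618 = 61.19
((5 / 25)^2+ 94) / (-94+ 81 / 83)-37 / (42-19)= -11629984 / 4439575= -2.62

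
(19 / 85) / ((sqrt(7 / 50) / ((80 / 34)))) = 760 * sqrt(14) / 2023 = 1.41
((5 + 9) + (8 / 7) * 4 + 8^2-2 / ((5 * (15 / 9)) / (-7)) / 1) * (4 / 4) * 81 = 1194264 / 175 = 6824.37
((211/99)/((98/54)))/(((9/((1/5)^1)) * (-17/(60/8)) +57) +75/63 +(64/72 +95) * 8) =5697/3508736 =0.00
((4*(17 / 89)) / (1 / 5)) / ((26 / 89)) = 170 / 13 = 13.08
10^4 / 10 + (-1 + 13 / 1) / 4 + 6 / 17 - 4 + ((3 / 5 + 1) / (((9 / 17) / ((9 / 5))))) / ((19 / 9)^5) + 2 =1053902353213 / 1052342075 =1001.48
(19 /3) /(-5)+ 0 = -19 /15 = -1.27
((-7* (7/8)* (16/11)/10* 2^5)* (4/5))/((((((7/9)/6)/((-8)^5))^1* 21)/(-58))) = -4378853376/275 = -15923103.19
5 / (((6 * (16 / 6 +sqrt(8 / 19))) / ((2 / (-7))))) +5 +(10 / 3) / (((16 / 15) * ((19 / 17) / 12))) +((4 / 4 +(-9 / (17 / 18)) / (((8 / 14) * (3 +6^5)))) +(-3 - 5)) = 15 * sqrt(38) / 4004 +26371622559 / 838376539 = 31.48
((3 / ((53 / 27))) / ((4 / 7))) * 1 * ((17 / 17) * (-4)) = -567 / 53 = -10.70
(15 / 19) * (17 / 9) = 85 / 57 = 1.49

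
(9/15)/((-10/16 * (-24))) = 0.04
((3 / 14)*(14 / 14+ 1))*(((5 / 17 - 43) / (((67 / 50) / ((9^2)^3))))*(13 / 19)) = -752361023700 / 151487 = -4966505.53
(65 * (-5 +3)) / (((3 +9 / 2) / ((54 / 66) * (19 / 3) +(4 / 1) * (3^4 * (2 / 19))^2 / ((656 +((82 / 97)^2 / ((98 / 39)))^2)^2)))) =-433584489920226935513868005745904 / 4826728408807203925194652090475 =-89.83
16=16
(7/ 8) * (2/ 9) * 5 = 0.97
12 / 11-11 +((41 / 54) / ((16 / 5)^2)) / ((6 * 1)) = -9029621 / 912384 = -9.90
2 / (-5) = -2 / 5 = -0.40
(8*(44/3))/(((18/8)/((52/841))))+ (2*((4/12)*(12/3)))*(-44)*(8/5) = -184.51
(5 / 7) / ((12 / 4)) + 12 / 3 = 89 / 21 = 4.24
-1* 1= -1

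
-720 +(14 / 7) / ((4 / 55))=-1385 / 2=-692.50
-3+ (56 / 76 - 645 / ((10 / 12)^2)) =-88451 / 95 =-931.06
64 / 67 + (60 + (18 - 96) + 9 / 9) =-1075 / 67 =-16.04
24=24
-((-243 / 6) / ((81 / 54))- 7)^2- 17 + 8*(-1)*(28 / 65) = -76469 / 65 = -1176.45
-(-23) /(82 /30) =8.41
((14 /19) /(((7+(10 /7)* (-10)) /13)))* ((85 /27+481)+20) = -17341688 /26163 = -662.83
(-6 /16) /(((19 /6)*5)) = -9 /380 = -0.02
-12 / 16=-3 / 4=-0.75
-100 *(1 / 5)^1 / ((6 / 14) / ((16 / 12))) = -560 / 9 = -62.22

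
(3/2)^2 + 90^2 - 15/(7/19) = 225723/28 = 8061.54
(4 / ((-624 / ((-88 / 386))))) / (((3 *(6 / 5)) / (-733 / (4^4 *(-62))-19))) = -16545925 / 2150433792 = -0.01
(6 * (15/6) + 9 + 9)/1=33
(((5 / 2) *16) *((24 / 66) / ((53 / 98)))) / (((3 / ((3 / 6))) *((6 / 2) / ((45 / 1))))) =39200 / 583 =67.24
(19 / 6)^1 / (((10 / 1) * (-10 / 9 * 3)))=-19 / 200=-0.10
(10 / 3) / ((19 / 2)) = 20 / 57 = 0.35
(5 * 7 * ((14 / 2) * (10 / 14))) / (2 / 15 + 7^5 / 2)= 5250 / 252109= 0.02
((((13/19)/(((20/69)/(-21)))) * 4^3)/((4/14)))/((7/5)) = -150696/19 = -7931.37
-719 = -719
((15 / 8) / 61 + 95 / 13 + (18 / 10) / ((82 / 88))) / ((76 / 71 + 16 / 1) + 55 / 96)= 10271711148 / 19549579205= 0.53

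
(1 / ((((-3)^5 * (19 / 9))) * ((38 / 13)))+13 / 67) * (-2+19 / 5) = 252551 / 725610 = 0.35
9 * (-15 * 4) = -540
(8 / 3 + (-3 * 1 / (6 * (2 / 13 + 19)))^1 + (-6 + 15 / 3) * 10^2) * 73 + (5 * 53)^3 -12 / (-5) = 46320275201 / 2490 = 18602520.16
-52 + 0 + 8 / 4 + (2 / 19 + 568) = 9844 / 19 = 518.11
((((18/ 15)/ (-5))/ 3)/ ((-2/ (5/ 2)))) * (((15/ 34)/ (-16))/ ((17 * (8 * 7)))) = -3/ 1035776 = -0.00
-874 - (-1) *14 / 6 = -871.67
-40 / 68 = -10 / 17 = -0.59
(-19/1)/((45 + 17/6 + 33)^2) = -684/235225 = -0.00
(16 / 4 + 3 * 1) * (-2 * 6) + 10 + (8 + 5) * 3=-35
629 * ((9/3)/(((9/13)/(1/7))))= 8177/21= 389.38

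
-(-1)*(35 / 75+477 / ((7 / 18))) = 128839 / 105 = 1227.04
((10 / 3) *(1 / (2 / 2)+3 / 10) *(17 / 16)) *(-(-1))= 221 / 48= 4.60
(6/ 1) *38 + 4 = 232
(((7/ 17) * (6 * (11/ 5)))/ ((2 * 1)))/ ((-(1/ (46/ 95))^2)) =-488796/ 767125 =-0.64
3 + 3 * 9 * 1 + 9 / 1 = 39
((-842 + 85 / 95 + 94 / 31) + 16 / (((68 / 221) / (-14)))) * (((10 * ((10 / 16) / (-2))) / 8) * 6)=69181275 / 18848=3670.48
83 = 83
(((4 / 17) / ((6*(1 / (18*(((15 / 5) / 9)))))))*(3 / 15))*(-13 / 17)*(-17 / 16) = 13 / 340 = 0.04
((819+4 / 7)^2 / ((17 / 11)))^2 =131076479928329881 / 693889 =188901221850.08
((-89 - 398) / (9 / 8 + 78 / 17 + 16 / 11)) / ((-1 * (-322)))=-364276 / 1726403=-0.21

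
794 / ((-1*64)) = -397 / 32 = -12.41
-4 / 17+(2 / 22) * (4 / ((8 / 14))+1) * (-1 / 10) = -288 / 935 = -0.31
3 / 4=0.75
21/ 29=0.72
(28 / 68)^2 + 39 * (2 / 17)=1375 / 289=4.76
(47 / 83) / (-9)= -47 / 747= -0.06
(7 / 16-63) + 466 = 6455 / 16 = 403.44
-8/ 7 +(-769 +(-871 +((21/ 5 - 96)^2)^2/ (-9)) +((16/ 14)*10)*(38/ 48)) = -103589883359/ 13125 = -7892562.54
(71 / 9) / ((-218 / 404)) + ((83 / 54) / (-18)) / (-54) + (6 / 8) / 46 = -240178123 / 16448427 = -14.60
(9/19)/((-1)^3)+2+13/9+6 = 1534/171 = 8.97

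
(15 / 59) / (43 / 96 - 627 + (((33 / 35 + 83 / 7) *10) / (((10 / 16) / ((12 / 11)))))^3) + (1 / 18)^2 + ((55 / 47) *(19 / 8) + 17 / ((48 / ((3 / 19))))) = 34518468588845272498783 / 12161829558044986296624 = 2.84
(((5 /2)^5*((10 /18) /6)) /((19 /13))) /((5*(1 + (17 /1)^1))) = 40625 /590976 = 0.07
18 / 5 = 3.60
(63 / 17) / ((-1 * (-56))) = 9 / 136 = 0.07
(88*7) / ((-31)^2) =616 / 961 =0.64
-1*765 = -765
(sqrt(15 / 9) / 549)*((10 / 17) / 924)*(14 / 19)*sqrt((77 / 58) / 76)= 5*sqrt(1272810) / 38692042092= 0.00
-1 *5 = -5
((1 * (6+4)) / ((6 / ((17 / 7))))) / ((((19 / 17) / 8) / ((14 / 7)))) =23120 / 399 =57.94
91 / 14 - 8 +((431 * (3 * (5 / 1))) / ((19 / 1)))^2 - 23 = 83574761 / 722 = 115754.52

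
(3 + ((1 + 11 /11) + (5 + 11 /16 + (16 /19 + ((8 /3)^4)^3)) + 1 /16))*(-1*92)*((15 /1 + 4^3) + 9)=-10571652425268968 /10097379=-1046969953.81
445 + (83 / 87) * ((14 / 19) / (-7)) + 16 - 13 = 740378 / 1653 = 447.90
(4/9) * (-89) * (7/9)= -2492/81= -30.77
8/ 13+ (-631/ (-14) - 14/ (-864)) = 1796677/ 39312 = 45.70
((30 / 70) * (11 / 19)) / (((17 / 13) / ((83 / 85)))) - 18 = -3423723 / 192185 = -17.81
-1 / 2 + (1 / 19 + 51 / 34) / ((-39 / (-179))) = 4910 / 741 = 6.63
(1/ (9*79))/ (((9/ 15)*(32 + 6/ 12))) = 2/ 27729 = 0.00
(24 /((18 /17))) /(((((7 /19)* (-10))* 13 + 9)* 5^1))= -1292 /11085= -0.12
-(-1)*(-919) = -919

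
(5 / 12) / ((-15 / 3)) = -1 / 12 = -0.08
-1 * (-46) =46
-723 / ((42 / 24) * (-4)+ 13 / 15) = 10845 / 92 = 117.88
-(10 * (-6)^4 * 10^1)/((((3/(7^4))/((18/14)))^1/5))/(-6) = 111132000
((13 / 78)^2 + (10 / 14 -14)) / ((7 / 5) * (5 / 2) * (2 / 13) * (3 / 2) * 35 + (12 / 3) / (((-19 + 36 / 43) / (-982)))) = -33921173 / 625657914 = -0.05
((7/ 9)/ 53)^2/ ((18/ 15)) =245/ 1365174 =0.00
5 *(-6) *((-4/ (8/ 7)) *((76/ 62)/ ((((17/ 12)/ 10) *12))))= 39900/ 527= 75.71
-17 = -17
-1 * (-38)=38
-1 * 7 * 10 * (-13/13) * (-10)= -700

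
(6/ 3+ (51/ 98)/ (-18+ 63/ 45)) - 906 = -7353391/ 8134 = -904.03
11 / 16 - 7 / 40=41 / 80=0.51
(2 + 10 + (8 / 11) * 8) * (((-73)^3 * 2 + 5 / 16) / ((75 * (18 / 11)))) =-22591793 / 200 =-112958.96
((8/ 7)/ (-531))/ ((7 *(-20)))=0.00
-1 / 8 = -0.12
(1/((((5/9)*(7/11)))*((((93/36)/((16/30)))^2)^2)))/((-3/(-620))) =138412032/130335625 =1.06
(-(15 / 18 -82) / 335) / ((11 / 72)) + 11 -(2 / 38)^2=12.58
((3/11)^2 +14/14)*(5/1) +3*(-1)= 287/121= 2.37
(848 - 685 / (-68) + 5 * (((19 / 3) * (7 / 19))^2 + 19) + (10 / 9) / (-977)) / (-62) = -65126853 / 4119032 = -15.81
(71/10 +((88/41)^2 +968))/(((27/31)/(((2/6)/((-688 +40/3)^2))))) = 510535001/619770983040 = 0.00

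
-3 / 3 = -1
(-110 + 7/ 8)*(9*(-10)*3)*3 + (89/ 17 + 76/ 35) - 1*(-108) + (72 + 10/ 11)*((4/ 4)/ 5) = 463497205/ 5236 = 88521.24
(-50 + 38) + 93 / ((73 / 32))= 2100 / 73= 28.77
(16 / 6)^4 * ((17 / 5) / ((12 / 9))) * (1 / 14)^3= 0.05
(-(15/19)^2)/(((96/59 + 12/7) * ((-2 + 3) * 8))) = -0.02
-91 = -91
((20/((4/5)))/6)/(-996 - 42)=-25/6228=-0.00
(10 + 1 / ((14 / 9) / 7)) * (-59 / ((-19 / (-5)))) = -8555 / 38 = -225.13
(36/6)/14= 0.43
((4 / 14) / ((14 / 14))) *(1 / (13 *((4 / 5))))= 5 / 182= 0.03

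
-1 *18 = -18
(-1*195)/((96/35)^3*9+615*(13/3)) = -8360625/122224499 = -0.07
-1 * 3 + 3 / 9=-8 / 3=-2.67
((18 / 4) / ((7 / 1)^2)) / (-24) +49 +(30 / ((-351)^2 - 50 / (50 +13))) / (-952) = 5068496256413 / 103446778064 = 49.00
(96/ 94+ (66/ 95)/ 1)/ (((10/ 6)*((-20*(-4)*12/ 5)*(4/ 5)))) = 3831/ 571520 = 0.01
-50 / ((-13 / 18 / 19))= 17100 / 13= 1315.38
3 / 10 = 0.30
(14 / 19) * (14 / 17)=196 / 323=0.61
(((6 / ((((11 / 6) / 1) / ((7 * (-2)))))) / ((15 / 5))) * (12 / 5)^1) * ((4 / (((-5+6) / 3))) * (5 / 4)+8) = -46368 / 55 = -843.05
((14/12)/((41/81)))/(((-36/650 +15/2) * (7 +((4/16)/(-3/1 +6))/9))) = 2211300/50062681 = 0.04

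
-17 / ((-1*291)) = 17 / 291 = 0.06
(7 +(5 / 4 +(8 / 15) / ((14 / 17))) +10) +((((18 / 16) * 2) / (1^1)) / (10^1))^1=16063 / 840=19.12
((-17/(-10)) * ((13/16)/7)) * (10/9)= 221/1008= 0.22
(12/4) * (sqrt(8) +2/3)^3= 440/9 +56 * sqrt(2)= 128.08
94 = 94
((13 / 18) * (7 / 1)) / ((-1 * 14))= -13 / 36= -0.36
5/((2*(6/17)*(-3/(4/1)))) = -85/9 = -9.44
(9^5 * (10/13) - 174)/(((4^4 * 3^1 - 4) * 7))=147057/17381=8.46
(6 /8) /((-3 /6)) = -3 /2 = -1.50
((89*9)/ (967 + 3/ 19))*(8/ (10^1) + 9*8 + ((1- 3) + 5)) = 5768001/ 91880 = 62.78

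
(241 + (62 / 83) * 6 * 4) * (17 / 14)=365347 / 1162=314.41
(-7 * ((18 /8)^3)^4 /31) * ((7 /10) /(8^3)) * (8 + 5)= -179907614738397 /2662879723520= -67.56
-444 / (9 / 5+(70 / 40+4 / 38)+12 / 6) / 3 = -56240 / 2149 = -26.17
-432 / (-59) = 432 / 59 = 7.32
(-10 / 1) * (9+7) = -160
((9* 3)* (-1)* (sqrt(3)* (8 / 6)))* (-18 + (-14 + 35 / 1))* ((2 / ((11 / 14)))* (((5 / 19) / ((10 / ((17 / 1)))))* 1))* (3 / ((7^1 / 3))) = -33048* sqrt(3) / 209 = -273.88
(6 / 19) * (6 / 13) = 36 / 247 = 0.15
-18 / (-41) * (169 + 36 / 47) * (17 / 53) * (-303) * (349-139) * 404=-62764370862480 / 102131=-614547697.20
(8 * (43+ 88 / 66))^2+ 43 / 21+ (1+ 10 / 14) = 7924909 / 63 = 125792.21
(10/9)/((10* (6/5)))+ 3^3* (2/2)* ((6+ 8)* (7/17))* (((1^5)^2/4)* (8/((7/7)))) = 285853/918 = 311.39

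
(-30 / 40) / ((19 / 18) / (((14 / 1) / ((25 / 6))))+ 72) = -1134 / 109339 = -0.01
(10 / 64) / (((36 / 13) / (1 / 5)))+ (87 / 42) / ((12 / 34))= 47419 / 8064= 5.88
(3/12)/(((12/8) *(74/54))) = 9/74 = 0.12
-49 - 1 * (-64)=15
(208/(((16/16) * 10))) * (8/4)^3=832/5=166.40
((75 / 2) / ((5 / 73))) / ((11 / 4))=2190 / 11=199.09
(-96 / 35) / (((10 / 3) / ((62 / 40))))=-1116 / 875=-1.28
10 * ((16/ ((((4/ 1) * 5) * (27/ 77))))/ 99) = 56/ 243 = 0.23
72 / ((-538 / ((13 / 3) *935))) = -542.23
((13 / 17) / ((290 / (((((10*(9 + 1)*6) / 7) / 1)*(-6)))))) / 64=-585 / 27608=-0.02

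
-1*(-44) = 44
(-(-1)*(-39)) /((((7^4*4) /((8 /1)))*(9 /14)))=-52 /1029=-0.05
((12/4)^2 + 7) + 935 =951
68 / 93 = 0.73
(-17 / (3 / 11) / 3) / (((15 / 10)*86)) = -187 / 1161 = -0.16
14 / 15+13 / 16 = 419 / 240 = 1.75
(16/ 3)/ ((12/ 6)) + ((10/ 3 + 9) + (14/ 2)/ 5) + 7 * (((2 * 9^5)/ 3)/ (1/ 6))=8266942/ 5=1653388.40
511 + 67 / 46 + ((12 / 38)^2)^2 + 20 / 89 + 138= 347165984193 / 533534174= 650.69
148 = 148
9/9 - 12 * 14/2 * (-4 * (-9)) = -3023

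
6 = 6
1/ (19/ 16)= 16/ 19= 0.84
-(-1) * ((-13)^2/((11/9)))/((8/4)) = 1521/22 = 69.14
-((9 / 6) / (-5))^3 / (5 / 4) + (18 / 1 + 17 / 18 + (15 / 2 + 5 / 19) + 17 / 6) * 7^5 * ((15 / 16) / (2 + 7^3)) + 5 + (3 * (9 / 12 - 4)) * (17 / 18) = 105796372181 / 78660000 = 1344.98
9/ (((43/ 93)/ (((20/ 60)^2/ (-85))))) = -93/ 3655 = -0.03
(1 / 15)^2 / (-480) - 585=-63180001 / 108000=-585.00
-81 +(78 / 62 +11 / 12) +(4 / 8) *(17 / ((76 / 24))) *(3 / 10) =-78.02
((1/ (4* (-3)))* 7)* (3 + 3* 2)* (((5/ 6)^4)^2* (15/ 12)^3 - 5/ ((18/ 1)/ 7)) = 1121335285/ 143327232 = 7.82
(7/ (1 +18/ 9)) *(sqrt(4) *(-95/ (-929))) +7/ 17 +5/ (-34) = 0.74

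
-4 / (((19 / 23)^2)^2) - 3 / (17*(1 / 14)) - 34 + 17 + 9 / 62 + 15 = -1773943095 / 137358334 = -12.91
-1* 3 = -3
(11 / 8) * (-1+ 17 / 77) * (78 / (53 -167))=195 / 266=0.73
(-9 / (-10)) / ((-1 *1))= -9 / 10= -0.90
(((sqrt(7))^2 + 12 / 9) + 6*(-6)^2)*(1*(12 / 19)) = 2692 / 19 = 141.68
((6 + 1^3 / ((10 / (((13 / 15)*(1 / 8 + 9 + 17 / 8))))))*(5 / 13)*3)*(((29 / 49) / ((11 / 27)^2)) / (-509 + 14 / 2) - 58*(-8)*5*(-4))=-1778343213069 / 23810864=-74686.21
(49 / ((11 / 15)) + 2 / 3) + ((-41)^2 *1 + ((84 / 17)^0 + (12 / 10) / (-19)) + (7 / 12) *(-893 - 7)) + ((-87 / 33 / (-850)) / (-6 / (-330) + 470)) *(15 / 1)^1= 1124614308551 / 918486030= 1224.42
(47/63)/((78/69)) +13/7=589/234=2.52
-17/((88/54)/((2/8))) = -459/176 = -2.61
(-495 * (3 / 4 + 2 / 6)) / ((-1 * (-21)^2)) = 1.22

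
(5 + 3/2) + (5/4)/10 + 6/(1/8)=437/8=54.62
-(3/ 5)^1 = -3/ 5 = -0.60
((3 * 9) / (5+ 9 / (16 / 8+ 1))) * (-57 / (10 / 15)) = -4617 / 16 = -288.56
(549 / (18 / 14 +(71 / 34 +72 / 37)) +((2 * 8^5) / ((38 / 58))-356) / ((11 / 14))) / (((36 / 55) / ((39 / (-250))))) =-2693299207053 / 89009300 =-30258.63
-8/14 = -4/7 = -0.57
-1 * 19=-19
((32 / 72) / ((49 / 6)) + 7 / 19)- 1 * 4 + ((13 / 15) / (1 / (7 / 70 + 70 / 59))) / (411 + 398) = -23834834873 / 6665634150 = -3.58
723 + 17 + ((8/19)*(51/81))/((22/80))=4181260/5643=740.96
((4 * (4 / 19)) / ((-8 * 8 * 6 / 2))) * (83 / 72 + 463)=-33419 / 16416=-2.04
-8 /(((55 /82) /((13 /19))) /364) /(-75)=3104192 /78375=39.61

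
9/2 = 4.50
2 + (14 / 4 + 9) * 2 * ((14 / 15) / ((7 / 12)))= 42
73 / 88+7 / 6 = 527 / 264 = 2.00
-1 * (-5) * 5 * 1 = 25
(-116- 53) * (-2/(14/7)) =169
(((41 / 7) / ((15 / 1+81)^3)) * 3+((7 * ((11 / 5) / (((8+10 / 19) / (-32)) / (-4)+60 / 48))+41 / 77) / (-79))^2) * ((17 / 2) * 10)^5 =2976487298628420071582499875 / 27971176981764538368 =106412658.31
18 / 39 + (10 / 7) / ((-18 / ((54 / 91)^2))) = 25134 / 57967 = 0.43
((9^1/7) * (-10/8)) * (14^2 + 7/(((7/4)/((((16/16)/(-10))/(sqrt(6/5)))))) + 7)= -1305/4 + 3 * sqrt(30)/28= -325.66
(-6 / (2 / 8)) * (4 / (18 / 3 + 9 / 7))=-224 / 17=-13.18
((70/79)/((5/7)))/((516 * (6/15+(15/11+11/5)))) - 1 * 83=-368789213/4443276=-83.00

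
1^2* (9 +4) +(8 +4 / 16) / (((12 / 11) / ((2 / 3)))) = 433 / 24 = 18.04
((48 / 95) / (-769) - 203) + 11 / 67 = -992820666 / 4894685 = -202.84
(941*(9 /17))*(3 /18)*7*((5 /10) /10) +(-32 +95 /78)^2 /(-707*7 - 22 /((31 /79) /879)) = 50498200893931 /1738749827880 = 29.04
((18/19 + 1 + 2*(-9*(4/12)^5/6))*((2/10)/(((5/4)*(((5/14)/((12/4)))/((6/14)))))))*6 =47648/7125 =6.69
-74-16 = -90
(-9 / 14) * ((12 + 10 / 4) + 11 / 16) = -2187 / 224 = -9.76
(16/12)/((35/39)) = 52/35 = 1.49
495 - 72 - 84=339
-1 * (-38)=38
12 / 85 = 0.14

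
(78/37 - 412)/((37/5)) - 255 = -424925/1369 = -310.39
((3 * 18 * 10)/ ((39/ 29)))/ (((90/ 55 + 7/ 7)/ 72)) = 10966.15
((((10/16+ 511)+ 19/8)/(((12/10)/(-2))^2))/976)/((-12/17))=-2.07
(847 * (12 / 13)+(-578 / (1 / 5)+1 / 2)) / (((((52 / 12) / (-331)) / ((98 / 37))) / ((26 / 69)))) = 160677.03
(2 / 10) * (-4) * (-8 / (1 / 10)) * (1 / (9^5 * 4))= 16 / 59049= 0.00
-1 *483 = -483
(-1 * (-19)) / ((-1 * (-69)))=19 / 69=0.28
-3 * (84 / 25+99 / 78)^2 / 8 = -27162243 / 3380000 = -8.04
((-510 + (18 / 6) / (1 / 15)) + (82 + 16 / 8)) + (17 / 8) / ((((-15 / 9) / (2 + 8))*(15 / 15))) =-1575 / 4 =-393.75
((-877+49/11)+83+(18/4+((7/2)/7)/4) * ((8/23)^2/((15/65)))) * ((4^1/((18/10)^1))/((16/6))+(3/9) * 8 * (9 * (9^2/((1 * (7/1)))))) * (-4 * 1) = 321506466266/366597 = 877002.45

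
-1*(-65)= 65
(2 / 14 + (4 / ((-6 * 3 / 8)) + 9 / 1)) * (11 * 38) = 193952 / 63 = 3078.60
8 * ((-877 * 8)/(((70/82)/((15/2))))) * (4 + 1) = -17259360/7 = -2465622.86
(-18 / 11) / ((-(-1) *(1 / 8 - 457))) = 144 / 40205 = 0.00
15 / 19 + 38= 38.79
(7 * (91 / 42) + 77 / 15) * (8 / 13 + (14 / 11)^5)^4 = 95420691908265798728817408000 / 19214412605268846422789761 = 4966.10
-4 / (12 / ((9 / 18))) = -1 / 6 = -0.17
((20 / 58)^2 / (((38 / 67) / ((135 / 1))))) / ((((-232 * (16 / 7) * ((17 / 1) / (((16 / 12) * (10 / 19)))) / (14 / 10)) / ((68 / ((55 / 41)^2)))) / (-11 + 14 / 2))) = 496685070 / 1065335909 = 0.47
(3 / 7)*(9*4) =108 / 7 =15.43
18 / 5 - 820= -4082 / 5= -816.40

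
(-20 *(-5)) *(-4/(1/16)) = -6400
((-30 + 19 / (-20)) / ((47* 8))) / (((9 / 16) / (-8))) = 2476 / 2115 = 1.17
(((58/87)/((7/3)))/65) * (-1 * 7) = -0.03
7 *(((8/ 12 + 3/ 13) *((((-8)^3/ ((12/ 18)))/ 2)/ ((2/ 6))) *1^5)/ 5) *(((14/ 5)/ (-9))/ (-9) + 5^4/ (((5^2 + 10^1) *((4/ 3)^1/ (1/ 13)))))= -35161504/ 22815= -1541.16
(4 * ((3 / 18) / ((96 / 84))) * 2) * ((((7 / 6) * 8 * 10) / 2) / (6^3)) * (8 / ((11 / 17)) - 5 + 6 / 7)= 2.07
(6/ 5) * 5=6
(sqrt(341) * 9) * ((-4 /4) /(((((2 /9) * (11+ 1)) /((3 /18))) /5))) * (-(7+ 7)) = 315 * sqrt(341) /8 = 727.11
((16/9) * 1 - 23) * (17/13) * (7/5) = -22729/585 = -38.85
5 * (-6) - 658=-688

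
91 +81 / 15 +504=3002 / 5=600.40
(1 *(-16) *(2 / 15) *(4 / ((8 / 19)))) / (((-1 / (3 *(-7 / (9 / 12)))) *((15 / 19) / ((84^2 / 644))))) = -4528384 / 575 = -7875.45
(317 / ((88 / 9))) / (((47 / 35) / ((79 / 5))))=1577709 / 4136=381.46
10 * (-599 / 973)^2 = 3588010 / 946729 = 3.79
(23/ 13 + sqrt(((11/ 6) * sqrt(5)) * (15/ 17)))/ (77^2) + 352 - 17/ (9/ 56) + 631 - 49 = sqrt(374) * 5^(3/ 4)/ 201586 + 574532165/ 693693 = 828.22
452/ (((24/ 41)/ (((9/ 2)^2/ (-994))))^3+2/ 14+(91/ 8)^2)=-274700412419328/ 14338681891790843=-0.02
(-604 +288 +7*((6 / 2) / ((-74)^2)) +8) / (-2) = 1686587 / 10952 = 154.00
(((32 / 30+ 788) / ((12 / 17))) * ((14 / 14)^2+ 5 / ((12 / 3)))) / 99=4573 / 180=25.41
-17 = -17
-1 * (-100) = 100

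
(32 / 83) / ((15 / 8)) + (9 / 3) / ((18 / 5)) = 2587 / 2490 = 1.04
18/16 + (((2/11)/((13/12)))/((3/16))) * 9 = 10503/1144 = 9.18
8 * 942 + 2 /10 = 37681 /5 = 7536.20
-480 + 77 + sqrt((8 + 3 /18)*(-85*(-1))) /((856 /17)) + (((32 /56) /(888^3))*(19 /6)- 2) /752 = -2228198867854829 /5528992960512 + 119*sqrt(510) /5136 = -402.48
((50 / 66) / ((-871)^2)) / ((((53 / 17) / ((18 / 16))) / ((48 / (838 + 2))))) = 255 / 12384055684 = 0.00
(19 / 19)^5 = 1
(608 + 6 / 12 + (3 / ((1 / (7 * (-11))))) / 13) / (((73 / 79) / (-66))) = -40040913 / 949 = -42192.74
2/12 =1/6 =0.17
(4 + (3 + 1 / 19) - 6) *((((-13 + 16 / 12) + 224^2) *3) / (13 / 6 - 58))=-3611832 / 1273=-2837.26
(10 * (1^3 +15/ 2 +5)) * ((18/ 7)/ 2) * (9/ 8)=10935/ 56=195.27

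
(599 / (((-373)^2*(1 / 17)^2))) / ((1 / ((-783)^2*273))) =28974158816967 / 139129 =208253914.12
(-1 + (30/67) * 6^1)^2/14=12769/62846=0.20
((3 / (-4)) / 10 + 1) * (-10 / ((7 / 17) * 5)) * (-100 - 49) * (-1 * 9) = -843489 / 140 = -6024.92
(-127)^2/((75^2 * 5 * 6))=16129/168750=0.10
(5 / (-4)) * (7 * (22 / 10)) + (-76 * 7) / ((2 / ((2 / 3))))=-2359 / 12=-196.58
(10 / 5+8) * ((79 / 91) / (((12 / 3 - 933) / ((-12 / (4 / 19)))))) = 0.53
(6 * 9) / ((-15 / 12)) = -216 / 5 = -43.20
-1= -1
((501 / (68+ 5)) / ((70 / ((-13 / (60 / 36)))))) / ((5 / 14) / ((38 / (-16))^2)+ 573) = -7053579 / 5285678150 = -0.00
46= 46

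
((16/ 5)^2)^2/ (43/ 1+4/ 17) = 1114112/ 459375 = 2.43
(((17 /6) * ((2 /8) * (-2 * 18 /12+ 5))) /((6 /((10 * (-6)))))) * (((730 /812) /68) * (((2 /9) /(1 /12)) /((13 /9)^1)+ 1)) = -67525 /126672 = -0.53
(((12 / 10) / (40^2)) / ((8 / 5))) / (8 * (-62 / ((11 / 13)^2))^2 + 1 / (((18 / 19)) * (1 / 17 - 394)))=2647370979 / 338804787229020800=0.00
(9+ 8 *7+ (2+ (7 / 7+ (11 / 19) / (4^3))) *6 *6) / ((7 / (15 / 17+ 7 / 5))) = 56.51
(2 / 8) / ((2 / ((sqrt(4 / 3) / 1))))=sqrt(3) / 12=0.14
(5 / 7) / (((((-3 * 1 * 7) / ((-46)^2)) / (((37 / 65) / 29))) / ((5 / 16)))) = -0.44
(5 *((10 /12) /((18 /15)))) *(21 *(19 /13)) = 16625 /156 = 106.57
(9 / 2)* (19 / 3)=57 / 2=28.50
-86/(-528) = 43/264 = 0.16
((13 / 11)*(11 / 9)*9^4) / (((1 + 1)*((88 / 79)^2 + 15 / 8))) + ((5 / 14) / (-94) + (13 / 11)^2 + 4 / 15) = 565706593073863 / 371578002180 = 1522.44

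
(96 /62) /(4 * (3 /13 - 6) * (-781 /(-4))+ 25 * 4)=-624 /1775525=-0.00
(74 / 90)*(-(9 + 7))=-592 / 45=-13.16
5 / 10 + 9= 19 / 2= 9.50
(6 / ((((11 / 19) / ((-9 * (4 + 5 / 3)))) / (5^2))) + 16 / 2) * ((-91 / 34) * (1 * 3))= 19828263 / 187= 106033.49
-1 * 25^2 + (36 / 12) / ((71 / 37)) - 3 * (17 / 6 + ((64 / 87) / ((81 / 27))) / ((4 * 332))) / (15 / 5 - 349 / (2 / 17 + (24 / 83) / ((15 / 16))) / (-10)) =-10879300073086 / 17447729215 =-623.54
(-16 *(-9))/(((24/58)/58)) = 20184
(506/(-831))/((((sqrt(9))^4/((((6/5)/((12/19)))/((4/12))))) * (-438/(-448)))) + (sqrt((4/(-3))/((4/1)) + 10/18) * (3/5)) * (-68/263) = -68 * sqrt(2)/1315 - 1076768/24568515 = -0.12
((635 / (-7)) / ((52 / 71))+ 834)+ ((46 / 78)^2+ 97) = 34389295 / 42588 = 807.49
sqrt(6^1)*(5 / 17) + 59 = 5*sqrt(6) / 17 + 59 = 59.72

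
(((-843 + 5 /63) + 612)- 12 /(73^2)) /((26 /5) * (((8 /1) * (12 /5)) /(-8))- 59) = 1938176200 /599944149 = 3.23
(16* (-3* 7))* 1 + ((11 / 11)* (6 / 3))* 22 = -292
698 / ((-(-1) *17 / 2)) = 1396 / 17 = 82.12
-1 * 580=-580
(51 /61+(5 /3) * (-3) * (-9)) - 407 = -22031 /61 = -361.16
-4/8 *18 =-9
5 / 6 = 0.83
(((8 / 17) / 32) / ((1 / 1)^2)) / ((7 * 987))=1 / 469812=0.00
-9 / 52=-0.17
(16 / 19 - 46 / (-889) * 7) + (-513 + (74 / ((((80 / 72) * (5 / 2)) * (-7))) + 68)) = -189010883 / 422275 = -447.60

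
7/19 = 0.37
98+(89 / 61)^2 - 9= 339090 / 3721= 91.13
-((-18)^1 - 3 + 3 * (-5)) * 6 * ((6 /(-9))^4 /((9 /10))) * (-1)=-1280 /27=-47.41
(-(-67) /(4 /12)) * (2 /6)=67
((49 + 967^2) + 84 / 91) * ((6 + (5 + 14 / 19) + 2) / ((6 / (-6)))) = -3172926366 / 247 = -12845855.73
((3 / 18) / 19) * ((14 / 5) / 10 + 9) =116 / 1425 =0.08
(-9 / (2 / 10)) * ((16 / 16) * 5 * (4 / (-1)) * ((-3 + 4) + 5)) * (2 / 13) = 10800 / 13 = 830.77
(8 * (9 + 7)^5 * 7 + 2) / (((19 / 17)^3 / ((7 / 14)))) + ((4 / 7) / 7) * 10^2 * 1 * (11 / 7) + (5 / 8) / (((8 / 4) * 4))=21030237.98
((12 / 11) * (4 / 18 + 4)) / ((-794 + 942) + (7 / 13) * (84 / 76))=37544 / 1211199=0.03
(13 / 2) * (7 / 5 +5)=208 / 5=41.60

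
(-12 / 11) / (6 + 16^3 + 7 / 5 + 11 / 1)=-15 / 56573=-0.00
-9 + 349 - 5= 335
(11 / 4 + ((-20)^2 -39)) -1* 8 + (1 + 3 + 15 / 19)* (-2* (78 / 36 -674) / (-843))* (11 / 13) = 67135025 / 192204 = 349.29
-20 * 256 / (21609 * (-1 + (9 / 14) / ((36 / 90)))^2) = -81920 / 127449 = -0.64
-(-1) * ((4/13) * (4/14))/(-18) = -4/819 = -0.00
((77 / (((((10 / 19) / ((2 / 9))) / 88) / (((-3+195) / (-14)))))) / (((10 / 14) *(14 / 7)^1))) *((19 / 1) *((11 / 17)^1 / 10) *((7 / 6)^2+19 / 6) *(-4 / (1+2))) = 35087374784 / 172125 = 203848.22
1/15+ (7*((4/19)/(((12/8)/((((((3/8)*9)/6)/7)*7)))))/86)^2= 10686439/160197360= 0.07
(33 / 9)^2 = 121 / 9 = 13.44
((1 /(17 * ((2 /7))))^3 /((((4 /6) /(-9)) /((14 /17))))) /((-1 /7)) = 453789 /668168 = 0.68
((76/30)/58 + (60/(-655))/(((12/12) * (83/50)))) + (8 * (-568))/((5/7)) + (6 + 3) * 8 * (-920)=-343387835021/4729755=-72601.61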